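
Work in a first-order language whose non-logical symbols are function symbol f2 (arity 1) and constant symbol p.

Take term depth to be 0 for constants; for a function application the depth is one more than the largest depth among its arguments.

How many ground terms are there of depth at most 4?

5

Count level by level. With function symbols f2/1, the terms of depth ≤ k are the 1 constant together with each function applied to depth-≤(k−1) tuples, so N_k = 1 + N_{k-1}.
N_0 = 1
N_1 = 1 + 1 = 2
N_2 = 1 + 2 = 3
N_3 = 1 + 3 = 4
N_4 = 1 + 4 = 5
Explicitly: p, f2(p), f2(f2(p)), f2(f2(f2(p))), f2(f2(f2(f2(p)))).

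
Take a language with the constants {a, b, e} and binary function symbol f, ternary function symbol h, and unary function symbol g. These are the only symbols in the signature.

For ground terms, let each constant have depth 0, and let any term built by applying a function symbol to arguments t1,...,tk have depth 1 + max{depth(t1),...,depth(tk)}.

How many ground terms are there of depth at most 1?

42

Write N_k for the number of ground terms of depth ≤ k. A term of depth ≤ k is either a constant or a function symbol applied to arguments of depth ≤ k−1, so N_k = 3 + N_{k-1}^2 + N_{k-1}^3 + N_{k-1}.
N_0 = 3
N_1 = 3 + 3^2 + 3^3 + 3 = 42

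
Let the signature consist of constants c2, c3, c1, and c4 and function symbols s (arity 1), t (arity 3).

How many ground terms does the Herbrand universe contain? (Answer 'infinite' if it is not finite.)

infinite

The signature has at least one function symbol (s, arity 1) and at least one constant (c2).
Iterating s gives infinitely many distinct ground terms: c2, s(c2), s(s(c2)), ...
So the Herbrand universe is infinite.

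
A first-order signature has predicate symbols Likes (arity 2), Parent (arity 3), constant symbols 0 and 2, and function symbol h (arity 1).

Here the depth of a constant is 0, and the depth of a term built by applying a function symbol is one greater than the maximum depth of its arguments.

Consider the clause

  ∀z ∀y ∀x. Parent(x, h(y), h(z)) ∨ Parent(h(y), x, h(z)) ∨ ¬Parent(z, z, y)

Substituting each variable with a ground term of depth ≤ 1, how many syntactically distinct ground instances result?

64

Ground terms of depth ≤ 1:
  Let N_k count ground terms of depth at most k. Each non-constant term of depth ≤ k is some function symbol applied to depth-≤(k−1) arguments, giving N_k = 2 + N_{k-1}.
  N_0 = 2
  N_1 = 2 + 2 = 4
So there are 4 ground terms available for substitution.
There are 3 variables to instantiate (z, y, x), each occurring in at least one literal, so different choices give different ground instances.
Number of ground instances = 4^3 = 64.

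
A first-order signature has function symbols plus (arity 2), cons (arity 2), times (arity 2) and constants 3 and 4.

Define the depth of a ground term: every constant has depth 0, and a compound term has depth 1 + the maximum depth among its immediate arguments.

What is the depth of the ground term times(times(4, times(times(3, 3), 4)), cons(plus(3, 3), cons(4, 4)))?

depth(times(3, 3)) = 1 + max(0, 0) = 1
depth(times(times(3, 3), 4)) = 1 + max(1, 0) = 2
depth(times(4, times(times(3, 3), 4))) = 1 + max(0, 2) = 3
depth(plus(3, 3)) = 1 + max(0, 0) = 1
depth(cons(4, 4)) = 1 + max(0, 0) = 1
depth(cons(plus(3, 3), cons(4, 4))) = 1 + max(1, 1) = 2
depth(times(times(4, times(times(3, 3), 4)), cons(plus(3, 3), cons(4, 4)))) = 1 + max(3, 2) = 4

4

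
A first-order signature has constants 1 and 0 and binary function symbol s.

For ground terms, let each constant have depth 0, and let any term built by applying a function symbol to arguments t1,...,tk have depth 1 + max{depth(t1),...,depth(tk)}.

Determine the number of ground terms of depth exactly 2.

If N_k denotes the number of depth-≤k ground terms, the 2 constants give N_0 = 2, and each function symbol of arity r contributes N_{k-1}^r new terms at level k: N_k = 2 + N_{k-1}^2.
N_0 = 2
N_1 = 2 + 2^2 = 6
N_2 = 2 + 6^2 = 38
Terms of depth exactly 2: N_2 − N_1 = 38 − 6 = 32.

32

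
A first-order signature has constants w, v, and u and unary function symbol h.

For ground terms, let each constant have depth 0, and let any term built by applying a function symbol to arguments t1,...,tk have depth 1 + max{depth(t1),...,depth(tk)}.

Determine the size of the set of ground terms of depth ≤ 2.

Let N_k count ground terms of depth at most k. Each non-constant term of depth ≤ k is some function symbol applied to depth-≤(k−1) arguments, giving N_k = 3 + N_{k-1}.
N_0 = 3
N_1 = 3 + 3 = 6
N_2 = 3 + 6 = 9
Explicitly: w, v, u, h(w), h(v), h(u), h(h(w)), h(h(v)), h(h(u)).

9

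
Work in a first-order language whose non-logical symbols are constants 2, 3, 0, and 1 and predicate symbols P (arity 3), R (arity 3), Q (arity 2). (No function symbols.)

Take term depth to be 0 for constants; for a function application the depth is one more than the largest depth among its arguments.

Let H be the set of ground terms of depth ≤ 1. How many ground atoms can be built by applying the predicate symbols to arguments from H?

144

First count ground terms of depth ≤ 1.
With no function symbols every ground term is a constant, so there are exactly 4 ground terms at every depth bound.
N_0 = 4
N_1 = 4
So |H| = 4.
Ground atoms are formed by filling each argument slot of a predicate with a term from H, so an r-ary predicate gives |H|^r atoms:
  P: 4^3 = 64;  R: 4^3 = 64;  Q: 4^2 = 16
Total ground atoms: 64 + 64 + 16 = 144.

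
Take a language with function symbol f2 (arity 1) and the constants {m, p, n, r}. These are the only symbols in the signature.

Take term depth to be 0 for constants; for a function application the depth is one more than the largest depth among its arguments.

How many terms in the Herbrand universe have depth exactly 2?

Count level by level. With function symbols f2/1, the terms of depth ≤ k are the 4 constants together with each function applied to depth-≤(k−1) tuples, so N_k = 4 + N_{k-1}.
N_0 = 4
N_1 = 4 + 4 = 8
N_2 = 4 + 8 = 12
Terms of depth exactly 2: N_2 − N_1 = 12 − 8 = 4.

4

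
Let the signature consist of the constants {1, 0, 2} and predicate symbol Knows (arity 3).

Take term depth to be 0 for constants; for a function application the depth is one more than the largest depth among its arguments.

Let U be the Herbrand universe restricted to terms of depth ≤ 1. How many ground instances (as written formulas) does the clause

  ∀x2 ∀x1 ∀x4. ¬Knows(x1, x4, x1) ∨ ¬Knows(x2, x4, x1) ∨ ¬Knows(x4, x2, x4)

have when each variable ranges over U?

Ground terms of depth ≤ 1:
  With no function symbols every ground term is a constant, so there are exactly 3 ground terms at every depth bound.
  N_0 = 3
  N_1 = 3
So there are 3 ground terms available for substitution.
The clause has 3 distinct variables (x2, x1, x4), each appearing in the body. In the free term algebra distinct substitutions yield syntactically distinct ground instances.
Number of ground instances = 3^3 = 27.

27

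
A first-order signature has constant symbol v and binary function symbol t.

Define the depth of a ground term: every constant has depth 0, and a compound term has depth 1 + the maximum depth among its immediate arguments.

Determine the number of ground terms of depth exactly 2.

Count level by level. With function symbols t/2, the terms of depth ≤ k are the 1 constant together with each function applied to depth-≤(k−1) tuples, so N_k = 1 + N_{k-1}^2.
N_0 = 1
N_1 = 1 + 1^2 = 2
N_2 = 1 + 2^2 = 5
Terms of depth exactly 2: N_2 − N_1 = 5 − 2 = 3.

3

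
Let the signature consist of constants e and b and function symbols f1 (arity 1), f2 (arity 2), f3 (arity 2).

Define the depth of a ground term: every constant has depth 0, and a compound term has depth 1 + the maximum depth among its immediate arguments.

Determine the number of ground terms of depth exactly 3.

If N_k denotes the number of depth-≤k ground terms, the 2 constants give N_0 = 2, and each function symbol of arity r contributes N_{k-1}^r new terms at level k: N_k = 2 + N_{k-1} + N_{k-1}^2 + N_{k-1}^2.
N_0 = 2
N_1 = 2 + 2 + 2^2 + 2^2 = 12
N_2 = 2 + 12 + 12^2 + 12^2 = 302
N_3 = 2 + 302 + 302^2 + 302^2 = 182712
Terms of depth exactly 3: N_3 − N_2 = 182712 − 302 = 182410.

182410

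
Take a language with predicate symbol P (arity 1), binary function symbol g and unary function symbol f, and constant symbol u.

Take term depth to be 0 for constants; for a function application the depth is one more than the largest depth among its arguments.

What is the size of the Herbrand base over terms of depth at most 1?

First count ground terms of depth ≤ 1.
Let N_k = |{terms of depth ≤ k}|. Then N_0 = 1 and N_k = 1 + N_{k-1}^2 + N_{k-1} for k ≥ 1 (one summand per function symbol, arity giving the exponent).
N_0 = 1
N_1 = 1 + 1^2 + 1 = 3
So |H| = 3.
Each predicate of arity r yields |H|^r ground atoms (one per choice of an r-tuple from H):
  P: 3
Total ground atoms: 3.

3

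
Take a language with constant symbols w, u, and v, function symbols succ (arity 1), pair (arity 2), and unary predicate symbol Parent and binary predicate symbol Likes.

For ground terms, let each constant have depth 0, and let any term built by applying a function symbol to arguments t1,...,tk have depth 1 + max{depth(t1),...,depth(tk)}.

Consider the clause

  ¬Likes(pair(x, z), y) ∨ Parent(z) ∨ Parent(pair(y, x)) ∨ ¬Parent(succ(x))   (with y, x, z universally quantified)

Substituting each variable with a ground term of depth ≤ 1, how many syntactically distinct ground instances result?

3375

Ground terms of depth ≤ 1:
  Count level by level. With function symbols succ/1, pair/2, the terms of depth ≤ k are the 3 constants together with each function applied to depth-≤(k−1) tuples, so N_k = 3 + N_{k-1} + N_{k-1}^2.
  N_0 = 3
  N_1 = 3 + 3 + 3^2 = 15
So there are 15 ground terms available for substitution.
The body mentions every one of the 3 quantified variables; since ground terms form a free algebra, no two substitutions collapse to the same formula.
Number of ground instances = 15^3 = 3375.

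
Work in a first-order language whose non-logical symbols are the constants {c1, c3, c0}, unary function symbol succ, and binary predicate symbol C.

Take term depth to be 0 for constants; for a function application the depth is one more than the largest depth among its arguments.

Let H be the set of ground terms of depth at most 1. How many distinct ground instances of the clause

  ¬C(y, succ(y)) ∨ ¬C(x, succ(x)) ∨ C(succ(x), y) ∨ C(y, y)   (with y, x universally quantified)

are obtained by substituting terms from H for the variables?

36

Ground terms of depth ≤ 1:
  Write N_k for the number of ground terms of depth ≤ k. A term of depth ≤ k is either a constant or a function symbol applied to arguments of depth ≤ k−1, so N_k = 3 + N_{k-1}.
  N_0 = 3
  N_1 = 3 + 3 = 6
So there are 6 ground terms available for substitution.
There are 2 variables to instantiate (y, x), each occurring in at least one literal, so different choices give different ground instances.
Number of ground instances = 6^2 = 36.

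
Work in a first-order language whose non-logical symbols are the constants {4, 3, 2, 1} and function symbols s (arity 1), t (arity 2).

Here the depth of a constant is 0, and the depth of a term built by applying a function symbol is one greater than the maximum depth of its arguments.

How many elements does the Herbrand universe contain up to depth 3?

365424

Let N_k = |{terms of depth ≤ k}|. Then N_0 = 4 and N_k = 4 + N_{k-1} + N_{k-1}^2 for k ≥ 1 (one summand per function symbol, arity giving the exponent).
N_0 = 4
N_1 = 4 + 4 + 4^2 = 24
N_2 = 4 + 24 + 24^2 = 604
N_3 = 4 + 604 + 604^2 = 365424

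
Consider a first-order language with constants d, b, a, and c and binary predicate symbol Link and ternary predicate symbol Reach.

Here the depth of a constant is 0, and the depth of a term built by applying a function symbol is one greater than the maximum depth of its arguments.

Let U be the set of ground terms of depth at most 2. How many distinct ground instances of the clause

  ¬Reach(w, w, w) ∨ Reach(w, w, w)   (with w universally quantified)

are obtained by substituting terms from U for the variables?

Ground terms of depth ≤ 2:
  With no function symbols every ground term is a constant, so there are exactly 4 ground terms at every depth bound.
  N_0 = 4
  N_1 = 4
  N_2 = 4
So there are 4 ground terms available for substitution.
The variable w ranges independently over the available ground terms, and distinct assignments produce distinct instances.
Number of ground instances = 4.

4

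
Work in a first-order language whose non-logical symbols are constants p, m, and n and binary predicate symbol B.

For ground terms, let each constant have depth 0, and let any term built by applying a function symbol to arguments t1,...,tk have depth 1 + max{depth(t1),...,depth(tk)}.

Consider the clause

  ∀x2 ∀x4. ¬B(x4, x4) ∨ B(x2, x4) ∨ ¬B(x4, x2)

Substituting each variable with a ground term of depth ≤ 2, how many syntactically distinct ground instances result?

9

Ground terms of depth ≤ 2:
  With no function symbols every ground term is a constant, so there are exactly 3 ground terms at every depth bound.
  N_0 = 3
  N_1 = 3
  N_2 = 3
So there are 3 ground terms available for substitution.
Each of x2, x4 ranges independently over the available ground terms, and distinct assignments produce distinct instances.
Number of ground instances = 3^2 = 9.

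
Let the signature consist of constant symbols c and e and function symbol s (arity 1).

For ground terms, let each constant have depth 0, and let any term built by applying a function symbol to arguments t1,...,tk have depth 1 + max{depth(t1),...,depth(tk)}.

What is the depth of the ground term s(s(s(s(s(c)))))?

depth(s(c)) = 1 + depth(c) = 1 + 0 = 1
depth(s(s(c))) = 1 + depth(s(c)) = 1 + 1 = 2
depth(s(s(s(c)))) = 1 + depth(s(s(c))) = 1 + 2 = 3
depth(s(s(s(s(c))))) = 1 + depth(s(s(s(c)))) = 1 + 3 = 4
depth(s(s(s(s(s(c)))))) = 1 + depth(s(s(s(s(c))))) = 1 + 4 = 5

5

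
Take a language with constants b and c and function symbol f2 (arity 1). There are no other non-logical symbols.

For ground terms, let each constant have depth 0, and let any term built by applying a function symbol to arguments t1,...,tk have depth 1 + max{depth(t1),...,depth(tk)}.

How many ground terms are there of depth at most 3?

8

Count level by level. With function symbols f2/1, the terms of depth ≤ k are the 2 constants together with each function applied to depth-≤(k−1) tuples, so N_k = 2 + N_{k-1}.
N_0 = 2
N_1 = 2 + 2 = 4
N_2 = 2 + 4 = 6
N_3 = 2 + 6 = 8
Explicitly: b, c, f2(b), f2(c), f2(f2(b)), f2(f2(c)), f2(f2(f2(b))), f2(f2(f2(c))).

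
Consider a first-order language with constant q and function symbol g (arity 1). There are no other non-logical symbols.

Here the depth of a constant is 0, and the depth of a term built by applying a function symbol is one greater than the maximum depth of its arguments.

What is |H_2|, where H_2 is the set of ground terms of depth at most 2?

Let N_k count ground terms of depth at most k. Each non-constant term of depth ≤ k is some function symbol applied to depth-≤(k−1) arguments, giving N_k = 1 + N_{k-1}.
N_0 = 1
N_1 = 1 + 1 = 2
N_2 = 1 + 2 = 3
Explicitly: q, g(q), g(g(q)).

3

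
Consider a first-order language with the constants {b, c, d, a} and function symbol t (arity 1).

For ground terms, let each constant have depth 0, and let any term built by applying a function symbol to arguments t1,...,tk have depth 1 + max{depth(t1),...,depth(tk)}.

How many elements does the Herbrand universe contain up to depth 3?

16

If N_k denotes the number of depth-≤k ground terms, the 4 constants give N_0 = 4, and each function symbol of arity r contributes N_{k-1}^r new terms at level k: N_k = 4 + N_{k-1}.
N_0 = 4
N_1 = 4 + 4 = 8
N_2 = 4 + 8 = 12
N_3 = 4 + 12 = 16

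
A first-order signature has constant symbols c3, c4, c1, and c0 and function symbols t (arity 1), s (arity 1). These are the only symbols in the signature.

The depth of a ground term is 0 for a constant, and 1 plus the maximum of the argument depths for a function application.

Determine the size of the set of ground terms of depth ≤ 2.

28

Let N_k count ground terms of depth at most k. Each non-constant term of depth ≤ k is some function symbol applied to depth-≤(k−1) arguments, giving N_k = 4 + N_{k-1} + N_{k-1}.
N_0 = 4
N_1 = 4 + 4 + 4 = 12
N_2 = 4 + 12 + 12 = 28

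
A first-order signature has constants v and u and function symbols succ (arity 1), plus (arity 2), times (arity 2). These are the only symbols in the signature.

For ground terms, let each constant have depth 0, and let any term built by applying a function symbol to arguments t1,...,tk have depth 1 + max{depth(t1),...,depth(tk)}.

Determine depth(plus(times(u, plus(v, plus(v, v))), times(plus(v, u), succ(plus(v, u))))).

depth(plus(v, v)) = 1 + max(0, 0) = 1
depth(plus(v, plus(v, v))) = 1 + max(0, 1) = 2
depth(times(u, plus(v, plus(v, v)))) = 1 + max(0, 2) = 3
depth(plus(v, u)) = 1 + max(0, 0) = 1
depth(succ(plus(v, u))) = 1 + depth(plus(v, u)) = 1 + 1 = 2
depth(times(plus(v, u), succ(plus(v, u)))) = 1 + max(1, 2) = 3
depth(plus(times(u, plus(v, plus(v, v))), times(plus(v, u), succ(plus(v, u))))) = 1 + max(3, 3) = 4

4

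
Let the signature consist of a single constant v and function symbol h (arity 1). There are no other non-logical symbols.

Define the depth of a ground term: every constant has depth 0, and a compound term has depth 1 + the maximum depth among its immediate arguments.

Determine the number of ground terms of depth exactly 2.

Let N_k = |{terms of depth ≤ k}|. Then N_0 = 1 and N_k = 1 + N_{k-1} for k ≥ 1 (one summand per function symbol, arity giving the exponent).
N_0 = 1
N_1 = 1 + 1 = 2
N_2 = 1 + 2 = 3
Terms of depth exactly 2: N_2 − N_1 = 3 − 2 = 1.

1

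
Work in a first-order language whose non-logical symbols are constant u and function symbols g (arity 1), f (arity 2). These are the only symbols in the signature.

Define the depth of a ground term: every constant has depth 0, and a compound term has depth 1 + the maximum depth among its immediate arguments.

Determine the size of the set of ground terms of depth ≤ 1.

Let N_k count ground terms of depth at most k. Each non-constant term of depth ≤ k is some function symbol applied to depth-≤(k−1) arguments, giving N_k = 1 + N_{k-1} + N_{k-1}^2.
N_0 = 1
N_1 = 1 + 1 + 1^2 = 3
Explicitly: u, g(u), f(u, u).

3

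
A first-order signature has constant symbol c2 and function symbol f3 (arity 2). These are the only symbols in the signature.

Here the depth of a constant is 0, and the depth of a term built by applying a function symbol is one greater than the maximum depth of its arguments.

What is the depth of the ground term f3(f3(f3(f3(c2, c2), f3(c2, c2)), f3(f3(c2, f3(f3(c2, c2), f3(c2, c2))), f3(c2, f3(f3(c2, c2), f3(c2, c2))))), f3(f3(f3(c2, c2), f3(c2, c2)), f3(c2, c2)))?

depth(f3(c2, c2)) = 1 + max(0, 0) = 1
depth(f3(f3(c2, c2), f3(c2, c2))) = 1 + max(1, 1) = 2
depth(f3(c2, f3(f3(c2, c2), f3(c2, c2)))) = 1 + max(0, 2) = 3
depth(f3(f3(c2, f3(f3(c2, c2), f3(c2, c2))), f3(c2, f3(f3(c2, c2), f3(c2, c2))))) = 1 + max(3, 3) = 4
depth(f3(f3(f3(c2, c2), f3(c2, c2)), f3(f3(c2, f3(f3(c2, c2), f3(c2, c2))), f3(c2, f3(f3(c2, c2), f3(c2, c2)))))) = 1 + max(2, 4) = 5
depth(f3(f3(f3(c2, c2), f3(c2, c2)), f3(c2, c2))) = 1 + max(2, 1) = 3
depth(f3(f3(f3(f3(c2, c2), f3(c2, c2)), f3(f3(c2, f3(f3(c2, c2), f3(c2, c2))), f3(c2, f3(f3(c2, c2), f3(c2, c2))))), f3(f3(f3(c2, c2), f3(c2, c2)), f3(c2, c2)))) = 1 + max(5, 3) = 6

6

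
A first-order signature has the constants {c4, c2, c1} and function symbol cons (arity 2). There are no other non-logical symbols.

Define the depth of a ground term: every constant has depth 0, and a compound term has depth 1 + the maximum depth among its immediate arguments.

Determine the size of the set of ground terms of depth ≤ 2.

If N_k denotes the number of depth-≤k ground terms, the 3 constants give N_0 = 3, and each function symbol of arity r contributes N_{k-1}^r new terms at level k: N_k = 3 + N_{k-1}^2.
N_0 = 3
N_1 = 3 + 3^2 = 12
N_2 = 3 + 12^2 = 147

147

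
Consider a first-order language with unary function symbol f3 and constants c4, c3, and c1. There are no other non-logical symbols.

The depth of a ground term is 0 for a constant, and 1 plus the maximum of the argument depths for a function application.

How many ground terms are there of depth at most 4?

15

Let N_k = |{terms of depth ≤ k}|. Then N_0 = 3 and N_k = 3 + N_{k-1} for k ≥ 1 (one summand per function symbol, arity giving the exponent).
N_0 = 3
N_1 = 3 + 3 = 6
N_2 = 3 + 6 = 9
N_3 = 3 + 9 = 12
N_4 = 3 + 12 = 15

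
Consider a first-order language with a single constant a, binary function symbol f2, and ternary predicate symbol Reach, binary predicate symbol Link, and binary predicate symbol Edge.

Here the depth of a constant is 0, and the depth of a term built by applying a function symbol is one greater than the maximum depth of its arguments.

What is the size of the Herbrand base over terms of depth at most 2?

175

First count ground terms of depth ≤ 2.
Count level by level. With function symbols f2/2, the terms of depth ≤ k are the 1 constant together with each function applied to depth-≤(k−1) tuples, so N_k = 1 + N_{k-1}^2.
N_0 = 1
N_1 = 1 + 1^2 = 2
N_2 = 1 + 2^2 = 5
Explicitly: a, f2(a, a), f2(a, f2(a, a)), f2(f2(a, a), a), f2(f2(a, a), f2(a, a)).
So |H| = 5.
A ground atom is a predicate applied to a tuple of terms from H, so the count is the sum over predicates of |H|^arity:
  Reach: 5^3 = 125;  Link: 5^2 = 25;  Edge: 5^2 = 25
Total ground atoms: 125 + 25 + 25 = 175.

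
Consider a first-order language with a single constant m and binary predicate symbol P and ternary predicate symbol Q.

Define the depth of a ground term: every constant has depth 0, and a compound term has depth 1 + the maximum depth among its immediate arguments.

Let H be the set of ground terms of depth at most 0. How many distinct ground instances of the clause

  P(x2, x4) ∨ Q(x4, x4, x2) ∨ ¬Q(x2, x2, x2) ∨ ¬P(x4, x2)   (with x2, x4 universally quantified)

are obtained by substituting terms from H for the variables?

1

Ground terms of depth ≤ 0:
  With no function symbols every ground term is a constant, so there is exactly 1 ground term at every depth bound.
  N_0 = 1
  Explicitly: m.
So there is exactly 1 ground term available for substitution.
The body mentions every one of the 2 quantified variables; since ground terms form a free algebra, no two substitutions collapse to the same formula.
Number of ground instances = 1^2 = 1.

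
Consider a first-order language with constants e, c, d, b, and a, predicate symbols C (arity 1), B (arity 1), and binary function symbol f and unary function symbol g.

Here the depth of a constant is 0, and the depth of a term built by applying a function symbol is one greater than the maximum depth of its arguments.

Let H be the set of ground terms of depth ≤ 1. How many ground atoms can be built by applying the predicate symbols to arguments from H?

First count ground terms of depth ≤ 1.
Let N_k = |{terms of depth ≤ k}|. Then N_0 = 5 and N_k = 5 + N_{k-1}^2 + N_{k-1} for k ≥ 1 (one summand per function symbol, arity giving the exponent).
N_0 = 5
N_1 = 5 + 5^2 + 5 = 35
So |H| = 35.
A ground atom is a predicate applied to a tuple of terms from H, so the count is the sum over predicates of |H|^arity:
  C: 35;  B: 35
Total ground atoms: 35 + 35 = 70.

70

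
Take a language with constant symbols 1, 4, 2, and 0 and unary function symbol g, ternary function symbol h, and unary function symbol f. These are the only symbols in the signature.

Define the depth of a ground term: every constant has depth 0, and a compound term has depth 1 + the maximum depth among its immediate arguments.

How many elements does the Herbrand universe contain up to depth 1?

Write N_k for the number of ground terms of depth ≤ k. A term of depth ≤ k is either a constant or a function symbol applied to arguments of depth ≤ k−1, so N_k = 4 + N_{k-1} + N_{k-1}^3 + N_{k-1}.
N_0 = 4
N_1 = 4 + 4 + 4^3 + 4 = 76

76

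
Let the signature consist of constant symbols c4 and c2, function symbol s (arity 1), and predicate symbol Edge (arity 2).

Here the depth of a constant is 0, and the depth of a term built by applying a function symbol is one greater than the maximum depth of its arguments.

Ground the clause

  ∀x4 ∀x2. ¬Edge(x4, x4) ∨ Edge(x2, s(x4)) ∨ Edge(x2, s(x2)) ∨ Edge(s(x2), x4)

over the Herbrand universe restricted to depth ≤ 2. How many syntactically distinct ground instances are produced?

36

Ground terms of depth ≤ 2:
  Write N_k for the number of ground terms of depth ≤ k. A term of depth ≤ k is either a constant or a function symbol applied to arguments of depth ≤ k−1, so N_k = 2 + N_{k-1}.
  N_0 = 2
  N_1 = 2 + 2 = 4
  N_2 = 2 + 4 = 6
  Explicitly: c4, c2, s(c4), s(c2), s(s(c4)), s(s(c2)).
So there are 6 ground terms available for substitution.
Each of x4, x2 ranges independently over the available ground terms, and distinct assignments produce distinct instances.
Number of ground instances = 6^2 = 36.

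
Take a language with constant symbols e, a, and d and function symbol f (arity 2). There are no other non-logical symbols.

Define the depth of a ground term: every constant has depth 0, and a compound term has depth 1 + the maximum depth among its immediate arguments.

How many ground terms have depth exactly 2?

135

Let N_k = |{terms of depth ≤ k}|. Then N_0 = 3 and N_k = 3 + N_{k-1}^2 for k ≥ 1 (one summand per function symbol, arity giving the exponent).
N_0 = 3
N_1 = 3 + 3^2 = 12
N_2 = 3 + 12^2 = 147
Terms of depth exactly 2: N_2 − N_1 = 147 − 12 = 135.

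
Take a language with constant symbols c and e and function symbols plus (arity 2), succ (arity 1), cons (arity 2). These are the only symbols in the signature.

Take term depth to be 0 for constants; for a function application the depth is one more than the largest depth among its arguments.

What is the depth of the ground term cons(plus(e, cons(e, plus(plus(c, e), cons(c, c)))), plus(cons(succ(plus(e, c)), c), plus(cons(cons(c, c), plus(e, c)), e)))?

depth(plus(c, e)) = 1 + max(0, 0) = 1
depth(cons(c, c)) = 1 + max(0, 0) = 1
depth(plus(plus(c, e), cons(c, c))) = 1 + max(1, 1) = 2
depth(cons(e, plus(plus(c, e), cons(c, c)))) = 1 + max(0, 2) = 3
depth(plus(e, cons(e, plus(plus(c, e), cons(c, c))))) = 1 + max(0, 3) = 4
depth(plus(e, c)) = 1 + max(0, 0) = 1
depth(succ(plus(e, c))) = 1 + depth(plus(e, c)) = 1 + 1 = 2
depth(cons(succ(plus(e, c)), c)) = 1 + max(2, 0) = 3
depth(cons(cons(c, c), plus(e, c))) = 1 + max(1, 1) = 2
depth(plus(cons(cons(c, c), plus(e, c)), e)) = 1 + max(2, 0) = 3
depth(plus(cons(succ(plus(e, c)), c), plus(cons(cons(c, c), plus(e, c)), e))) = 1 + max(3, 3) = 4
depth(cons(plus(e, cons(e, plus(plus(c, e), cons(c, c)))), plus(cons(succ(plus(e, c)), c), plus(cons(cons(c, c), plus(e, c)), e)))) = 1 + max(4, 4) = 5

5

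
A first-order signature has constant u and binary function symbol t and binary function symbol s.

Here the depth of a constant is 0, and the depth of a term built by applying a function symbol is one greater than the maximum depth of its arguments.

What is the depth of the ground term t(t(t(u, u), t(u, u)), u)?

3

depth(t(u, u)) = 1 + max(0, 0) = 1
depth(t(t(u, u), t(u, u))) = 1 + max(1, 1) = 2
depth(t(t(t(u, u), t(u, u)), u)) = 1 + max(2, 0) = 3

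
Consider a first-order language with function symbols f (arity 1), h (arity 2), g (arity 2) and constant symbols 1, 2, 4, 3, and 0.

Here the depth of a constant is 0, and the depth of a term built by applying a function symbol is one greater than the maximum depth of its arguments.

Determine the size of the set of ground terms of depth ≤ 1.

Let N_k count ground terms of depth at most k. Each non-constant term of depth ≤ k is some function symbol applied to depth-≤(k−1) arguments, giving N_k = 5 + N_{k-1} + N_{k-1}^2 + N_{k-1}^2.
N_0 = 5
N_1 = 5 + 5 + 5^2 + 5^2 = 60

60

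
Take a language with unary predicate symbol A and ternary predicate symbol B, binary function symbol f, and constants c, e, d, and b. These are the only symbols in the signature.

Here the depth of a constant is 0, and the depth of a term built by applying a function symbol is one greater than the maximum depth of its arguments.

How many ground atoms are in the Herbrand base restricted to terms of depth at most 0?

First count ground terms of depth ≤ 0.
Let N_k = |{terms of depth ≤ k}|. Then N_0 = 4 and N_k = 4 + N_{k-1}^2 for k ≥ 1 (one summand per function symbol, arity giving the exponent).
N_0 = 4
So |H| = 4.
Each predicate of arity r yields |H|^r ground atoms (one per choice of an r-tuple from H):
  A: 4;  B: 4^3 = 64
Total ground atoms: 4 + 64 = 68.

68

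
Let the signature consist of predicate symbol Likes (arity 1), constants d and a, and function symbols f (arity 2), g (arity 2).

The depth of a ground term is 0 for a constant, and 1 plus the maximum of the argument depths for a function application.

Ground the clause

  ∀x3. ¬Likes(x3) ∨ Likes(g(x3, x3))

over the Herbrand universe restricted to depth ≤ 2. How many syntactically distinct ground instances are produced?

Ground terms of depth ≤ 2:
  Let N_k count ground terms of depth at most k. Each non-constant term of depth ≤ k is some function symbol applied to depth-≤(k−1) arguments, giving N_k = 2 + N_{k-1}^2 + N_{k-1}^2.
  N_0 = 2
  N_1 = 2 + 2^2 + 2^2 = 10
  N_2 = 2 + 10^2 + 10^2 = 202
So there are 202 ground terms available for substitution.
The clause has 1 distinct variable (x3), which appears in the body. In the free term algebra distinct substitutions yield syntactically distinct ground instances.
Number of ground instances = 202.

202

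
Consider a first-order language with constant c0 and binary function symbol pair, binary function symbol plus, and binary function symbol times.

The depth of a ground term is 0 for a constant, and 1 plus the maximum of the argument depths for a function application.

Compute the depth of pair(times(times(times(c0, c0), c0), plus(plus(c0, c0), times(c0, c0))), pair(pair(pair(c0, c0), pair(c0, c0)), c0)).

4

depth(times(c0, c0)) = 1 + max(0, 0) = 1
depth(times(times(c0, c0), c0)) = 1 + max(1, 0) = 2
depth(plus(c0, c0)) = 1 + max(0, 0) = 1
depth(plus(plus(c0, c0), times(c0, c0))) = 1 + max(1, 1) = 2
depth(times(times(times(c0, c0), c0), plus(plus(c0, c0), times(c0, c0)))) = 1 + max(2, 2) = 3
depth(pair(c0, c0)) = 1 + max(0, 0) = 1
depth(pair(pair(c0, c0), pair(c0, c0))) = 1 + max(1, 1) = 2
depth(pair(pair(pair(c0, c0), pair(c0, c0)), c0)) = 1 + max(2, 0) = 3
depth(pair(times(times(times(c0, c0), c0), plus(plus(c0, c0), times(c0, c0))), pair(pair(pair(c0, c0), pair(c0, c0)), c0))) = 1 + max(3, 3) = 4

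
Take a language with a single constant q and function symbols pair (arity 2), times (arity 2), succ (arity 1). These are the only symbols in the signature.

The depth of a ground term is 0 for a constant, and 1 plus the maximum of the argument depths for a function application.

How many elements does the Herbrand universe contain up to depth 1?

4

Let N_k = |{terms of depth ≤ k}|. Then N_0 = 1 and N_k = 1 + N_{k-1}^2 + N_{k-1}^2 + N_{k-1} for k ≥ 1 (one summand per function symbol, arity giving the exponent).
N_0 = 1
N_1 = 1 + 1^2 + 1^2 + 1 = 4
Explicitly: q, pair(q, q), times(q, q), succ(q).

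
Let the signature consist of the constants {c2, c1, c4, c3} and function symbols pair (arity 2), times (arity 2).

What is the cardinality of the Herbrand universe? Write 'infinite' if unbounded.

infinite

The signature has at least one function symbol (pair, arity 2) and at least one constant (c2).
Iterating pair gives infinitely many distinct ground terms: c2, pair(c2, c2), pair(pair(c2, c2), pair(c2, c2)), ...
So the Herbrand universe is infinite.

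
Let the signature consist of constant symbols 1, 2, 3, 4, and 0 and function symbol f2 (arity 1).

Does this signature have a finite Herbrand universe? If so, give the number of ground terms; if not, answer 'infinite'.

infinite

The signature has at least one function symbol (f2, arity 1) and at least one constant (1).
Iterating f2 gives infinitely many distinct ground terms: 1, f2(1), f2(f2(1)), ...
So the Herbrand universe is infinite.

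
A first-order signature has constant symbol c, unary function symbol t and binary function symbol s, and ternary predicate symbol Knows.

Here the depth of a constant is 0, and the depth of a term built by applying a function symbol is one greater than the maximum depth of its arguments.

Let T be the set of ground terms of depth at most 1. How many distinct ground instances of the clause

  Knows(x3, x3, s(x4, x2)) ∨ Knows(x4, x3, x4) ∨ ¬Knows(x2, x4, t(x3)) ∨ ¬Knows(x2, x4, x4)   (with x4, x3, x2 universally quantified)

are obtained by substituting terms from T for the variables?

Ground terms of depth ≤ 1:
  If N_k denotes the number of depth-≤k ground terms, the 1 constant gives N_0 = 1, and each function symbol of arity r contributes N_{k-1}^r new terms at level k: N_k = 1 + N_{k-1} + N_{k-1}^2.
  N_0 = 1
  N_1 = 1 + 1 + 1^2 = 3
  Explicitly: c, t(c), s(c, c).
So there are 3 ground terms available for substitution.
The clause has 3 distinct variables (x4, x3, x2), each appearing in the body. In the free term algebra distinct substitutions yield syntactically distinct ground instances.
Number of ground instances = 3^3 = 27.

27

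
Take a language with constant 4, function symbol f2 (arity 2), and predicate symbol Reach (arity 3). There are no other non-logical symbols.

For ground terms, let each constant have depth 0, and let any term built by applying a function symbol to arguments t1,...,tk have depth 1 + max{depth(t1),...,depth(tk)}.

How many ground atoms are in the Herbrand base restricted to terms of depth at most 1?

8

First count ground terms of depth ≤ 1.
Let N_k = |{terms of depth ≤ k}|. Then N_0 = 1 and N_k = 1 + N_{k-1}^2 for k ≥ 1 (one summand per function symbol, arity giving the exponent).
N_0 = 1
N_1 = 1 + 1^2 = 2
So |H| = 2.
A ground atom is a predicate applied to a tuple of terms from H, so the count is the sum over predicates of |H|^arity:
  Reach: 2^3 = 8
Total ground atoms: 8.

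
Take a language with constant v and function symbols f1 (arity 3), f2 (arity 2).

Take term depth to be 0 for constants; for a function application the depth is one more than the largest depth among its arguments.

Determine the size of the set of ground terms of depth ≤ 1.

3

If N_k denotes the number of depth-≤k ground terms, the 1 constant gives N_0 = 1, and each function symbol of arity r contributes N_{k-1}^r new terms at level k: N_k = 1 + N_{k-1}^3 + N_{k-1}^2.
N_0 = 1
N_1 = 1 + 1^3 + 1^2 = 3
Explicitly: v, f1(v, v, v), f2(v, v).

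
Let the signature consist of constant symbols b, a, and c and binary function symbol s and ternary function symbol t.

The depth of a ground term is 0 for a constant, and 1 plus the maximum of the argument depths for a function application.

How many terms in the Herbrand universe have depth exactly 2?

Let N_k count ground terms of depth at most k. Each non-constant term of depth ≤ k is some function symbol applied to depth-≤(k−1) arguments, giving N_k = 3 + N_{k-1}^2 + N_{k-1}^3.
N_0 = 3
N_1 = 3 + 3^2 + 3^3 = 39
N_2 = 3 + 39^2 + 39^3 = 60843
Terms of depth exactly 2: N_2 − N_1 = 60843 − 39 = 60804.

60804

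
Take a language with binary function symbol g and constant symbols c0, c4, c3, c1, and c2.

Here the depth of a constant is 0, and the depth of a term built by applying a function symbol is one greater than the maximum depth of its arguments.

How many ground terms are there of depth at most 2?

905

Let N_k = |{terms of depth ≤ k}|. Then N_0 = 5 and N_k = 5 + N_{k-1}^2 for k ≥ 1 (one summand per function symbol, arity giving the exponent).
N_0 = 5
N_1 = 5 + 5^2 = 30
N_2 = 5 + 30^2 = 905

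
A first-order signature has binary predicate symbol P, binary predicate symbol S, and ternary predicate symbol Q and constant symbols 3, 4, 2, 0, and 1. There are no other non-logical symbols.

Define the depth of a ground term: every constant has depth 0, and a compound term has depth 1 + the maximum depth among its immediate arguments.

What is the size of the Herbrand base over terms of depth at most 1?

First count ground terms of depth ≤ 1.
With no function symbols every ground term is a constant, so there are exactly 5 ground terms at every depth bound.
N_0 = 5
N_1 = 5
Explicitly: 3, 4, 2, 0, 1.
So |H| = 5.
Each predicate of arity r yields |H|^r ground atoms (one per choice of an r-tuple from H):
  P: 5^2 = 25;  S: 5^2 = 25;  Q: 5^3 = 125
Total ground atoms: 25 + 25 + 125 = 175.

175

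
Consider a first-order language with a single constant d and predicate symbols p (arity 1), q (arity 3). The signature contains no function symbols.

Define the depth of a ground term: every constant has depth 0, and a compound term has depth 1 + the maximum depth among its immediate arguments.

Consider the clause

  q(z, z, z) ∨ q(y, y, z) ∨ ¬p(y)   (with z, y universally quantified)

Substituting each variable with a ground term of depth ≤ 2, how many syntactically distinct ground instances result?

Ground terms of depth ≤ 2:
  With no function symbols every ground term is a constant, so there is exactly 1 ground term at every depth bound.
  N_0 = 1
  N_1 = 1
  N_2 = 1
  Explicitly: d.
So there is exactly 1 ground term available for substitution.
Each of z, y ranges independently over the available ground terms, and distinct assignments produce distinct instances.
Number of ground instances = 1^2 = 1.

1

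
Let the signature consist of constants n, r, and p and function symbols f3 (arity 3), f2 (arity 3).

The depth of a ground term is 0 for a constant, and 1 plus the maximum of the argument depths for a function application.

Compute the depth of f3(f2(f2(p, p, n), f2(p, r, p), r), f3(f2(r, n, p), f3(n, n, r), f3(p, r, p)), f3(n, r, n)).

3

depth(f2(p, p, n)) = 1 + max(0, 0, 0) = 1
depth(f2(p, r, p)) = 1 + max(0, 0, 0) = 1
depth(f2(f2(p, p, n), f2(p, r, p), r)) = 1 + max(1, 1, 0) = 2
depth(f2(r, n, p)) = 1 + max(0, 0, 0) = 1
depth(f3(n, n, r)) = 1 + max(0, 0, 0) = 1
depth(f3(p, r, p)) = 1 + max(0, 0, 0) = 1
depth(f3(f2(r, n, p), f3(n, n, r), f3(p, r, p))) = 1 + max(1, 1, 1) = 2
depth(f3(n, r, n)) = 1 + max(0, 0, 0) = 1
depth(f3(f2(f2(p, p, n), f2(p, r, p), r), f3(f2(r, n, p), f3(n, n, r), f3(p, r, p)), f3(n, r, n))) = 1 + max(2, 2, 1) = 3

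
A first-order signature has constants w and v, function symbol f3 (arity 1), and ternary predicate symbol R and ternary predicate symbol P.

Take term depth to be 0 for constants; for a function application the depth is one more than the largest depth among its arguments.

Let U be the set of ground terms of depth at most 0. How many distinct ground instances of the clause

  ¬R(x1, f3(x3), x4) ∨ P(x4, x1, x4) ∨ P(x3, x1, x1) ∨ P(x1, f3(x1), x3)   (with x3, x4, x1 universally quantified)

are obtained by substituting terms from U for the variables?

8

Ground terms of depth ≤ 0:
  Let N_k count ground terms of depth at most k. Each non-constant term of depth ≤ k is some function symbol applied to depth-≤(k−1) arguments, giving N_k = 2 + N_{k-1}.
  N_0 = 2
  Explicitly: w, v.
So there are 2 ground terms available for substitution.
The clause has 3 distinct variables (x3, x4, x1), each appearing in the body. In the free term algebra distinct substitutions yield syntactically distinct ground instances.
Number of ground instances = 2^3 = 8.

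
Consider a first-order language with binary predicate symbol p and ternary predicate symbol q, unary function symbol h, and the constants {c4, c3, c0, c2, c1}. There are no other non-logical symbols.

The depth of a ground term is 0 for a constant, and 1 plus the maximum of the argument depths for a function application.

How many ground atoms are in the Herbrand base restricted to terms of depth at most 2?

3600

First count ground terms of depth ≤ 2.
Let N_k = |{terms of depth ≤ k}|. Then N_0 = 5 and N_k = 5 + N_{k-1} for k ≥ 1 (one summand per function symbol, arity giving the exponent).
N_0 = 5
N_1 = 5 + 5 = 10
N_2 = 5 + 10 = 15
So |H| = 15.
For each predicate symbol, the number of ground atoms is |H| raised to its arity; summing:
  p: 15^2 = 225;  q: 15^3 = 3375
Total ground atoms: 225 + 3375 = 3600.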